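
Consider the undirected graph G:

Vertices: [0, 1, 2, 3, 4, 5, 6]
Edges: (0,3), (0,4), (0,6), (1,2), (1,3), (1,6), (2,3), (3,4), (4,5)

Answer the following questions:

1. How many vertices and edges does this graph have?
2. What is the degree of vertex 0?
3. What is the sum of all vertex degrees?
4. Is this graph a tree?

Count: 7 vertices, 9 edges.
Vertex 0 has neighbors [3, 4, 6], degree = 3.
Handshaking lemma: 2 * 9 = 18.
A tree on 7 vertices has 6 edges. This graph has 9 edges (3 extra). Not a tree.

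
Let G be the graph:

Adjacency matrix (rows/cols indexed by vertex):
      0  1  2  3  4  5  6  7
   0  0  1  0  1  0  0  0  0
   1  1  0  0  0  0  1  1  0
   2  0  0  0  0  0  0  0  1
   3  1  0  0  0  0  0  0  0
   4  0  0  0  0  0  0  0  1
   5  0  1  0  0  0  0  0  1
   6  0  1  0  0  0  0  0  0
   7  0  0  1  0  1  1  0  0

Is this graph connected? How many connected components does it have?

Checking connectivity: the graph has 1 connected component(s).
All vertices are reachable from each other. The graph IS connected.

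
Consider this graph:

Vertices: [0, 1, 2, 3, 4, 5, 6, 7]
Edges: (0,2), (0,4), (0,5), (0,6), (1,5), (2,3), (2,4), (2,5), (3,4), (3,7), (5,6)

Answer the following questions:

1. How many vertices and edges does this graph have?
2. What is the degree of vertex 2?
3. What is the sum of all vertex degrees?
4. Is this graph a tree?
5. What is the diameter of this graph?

Count: 8 vertices, 11 edges.
Vertex 2 has neighbors [0, 3, 4, 5], degree = 4.
Handshaking lemma: 2 * 11 = 22.
A tree on 8 vertices has 7 edges. This graph has 11 edges (4 extra). Not a tree.
Diameter (longest shortest path) = 4.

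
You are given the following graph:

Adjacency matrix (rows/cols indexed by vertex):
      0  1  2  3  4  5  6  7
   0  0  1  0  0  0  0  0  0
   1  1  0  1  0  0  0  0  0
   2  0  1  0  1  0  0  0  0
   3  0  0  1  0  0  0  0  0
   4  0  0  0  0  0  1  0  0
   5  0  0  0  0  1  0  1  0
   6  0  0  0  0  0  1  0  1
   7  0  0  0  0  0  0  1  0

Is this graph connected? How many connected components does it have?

Checking connectivity: the graph has 2 connected component(s).
Components: [[0, 1, 2, 3], [4, 5, 6, 7]]. The graph is NOT connected.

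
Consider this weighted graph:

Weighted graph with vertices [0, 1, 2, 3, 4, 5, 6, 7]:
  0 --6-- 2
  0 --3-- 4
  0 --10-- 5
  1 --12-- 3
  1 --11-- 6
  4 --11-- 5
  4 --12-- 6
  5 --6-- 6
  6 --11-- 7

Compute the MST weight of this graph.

Applying Kruskal's algorithm (sort edges by weight, add if no cycle):
  Add (0,4) w=3
  Add (0,2) w=6
  Add (5,6) w=6
  Add (0,5) w=10
  Add (1,6) w=11
  Skip (4,5) w=11 (creates cycle)
  Add (6,7) w=11
  Add (1,3) w=12
  Skip (4,6) w=12 (creates cycle)
MST weight = 59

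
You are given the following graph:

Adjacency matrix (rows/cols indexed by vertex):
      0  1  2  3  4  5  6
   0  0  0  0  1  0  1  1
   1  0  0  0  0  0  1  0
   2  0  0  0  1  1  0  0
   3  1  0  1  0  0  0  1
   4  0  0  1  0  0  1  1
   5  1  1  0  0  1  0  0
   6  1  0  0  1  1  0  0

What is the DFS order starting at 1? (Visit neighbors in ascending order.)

DFS from vertex 1 (neighbors processed in ascending order):
Visit order: 1, 5, 0, 3, 2, 4, 6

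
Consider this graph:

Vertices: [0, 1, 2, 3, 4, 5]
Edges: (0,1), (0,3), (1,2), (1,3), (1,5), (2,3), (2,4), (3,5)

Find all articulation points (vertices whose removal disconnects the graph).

An articulation point is a vertex whose removal disconnects the graph.
Articulation points: [2]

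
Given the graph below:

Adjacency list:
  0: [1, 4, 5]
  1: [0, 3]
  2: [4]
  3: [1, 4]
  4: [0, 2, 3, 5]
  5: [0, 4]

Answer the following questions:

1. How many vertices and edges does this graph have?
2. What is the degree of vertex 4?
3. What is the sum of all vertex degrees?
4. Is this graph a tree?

Count: 6 vertices, 7 edges.
Vertex 4 has neighbors [0, 2, 3, 5], degree = 4.
Handshaking lemma: 2 * 7 = 14.
A tree on 6 vertices has 5 edges. This graph has 7 edges (2 extra). Not a tree.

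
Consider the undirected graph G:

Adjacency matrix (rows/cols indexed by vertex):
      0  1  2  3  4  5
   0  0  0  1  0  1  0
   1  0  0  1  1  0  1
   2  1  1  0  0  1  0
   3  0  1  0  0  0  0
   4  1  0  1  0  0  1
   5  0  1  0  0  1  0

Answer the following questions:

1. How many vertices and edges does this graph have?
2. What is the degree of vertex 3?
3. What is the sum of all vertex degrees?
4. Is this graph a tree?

Count: 6 vertices, 7 edges.
Vertex 3 has neighbors [1], degree = 1.
Handshaking lemma: 2 * 7 = 14.
A tree on 6 vertices has 5 edges. This graph has 7 edges (2 extra). Not a tree.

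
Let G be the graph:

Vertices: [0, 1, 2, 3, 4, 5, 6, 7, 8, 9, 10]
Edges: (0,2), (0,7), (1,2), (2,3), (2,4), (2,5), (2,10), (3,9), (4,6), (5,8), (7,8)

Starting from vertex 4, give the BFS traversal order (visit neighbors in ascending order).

BFS from vertex 4 (neighbors processed in ascending order):
Visit order: 4, 2, 6, 0, 1, 3, 5, 10, 7, 9, 8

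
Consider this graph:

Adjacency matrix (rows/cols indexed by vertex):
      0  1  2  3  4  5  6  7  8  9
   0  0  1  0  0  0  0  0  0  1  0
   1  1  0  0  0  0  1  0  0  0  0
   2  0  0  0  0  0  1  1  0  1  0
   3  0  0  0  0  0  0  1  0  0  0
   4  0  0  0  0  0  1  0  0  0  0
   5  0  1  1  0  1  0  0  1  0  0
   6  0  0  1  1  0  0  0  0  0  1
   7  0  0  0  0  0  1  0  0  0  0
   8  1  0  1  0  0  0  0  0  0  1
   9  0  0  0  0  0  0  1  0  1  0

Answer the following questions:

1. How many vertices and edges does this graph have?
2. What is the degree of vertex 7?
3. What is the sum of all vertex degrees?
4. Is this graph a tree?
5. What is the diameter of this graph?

Count: 10 vertices, 11 edges.
Vertex 7 has neighbors [5], degree = 1.
Handshaking lemma: 2 * 11 = 22.
A tree on 10 vertices has 9 edges. This graph has 11 edges (2 extra). Not a tree.
Diameter (longest shortest path) = 4.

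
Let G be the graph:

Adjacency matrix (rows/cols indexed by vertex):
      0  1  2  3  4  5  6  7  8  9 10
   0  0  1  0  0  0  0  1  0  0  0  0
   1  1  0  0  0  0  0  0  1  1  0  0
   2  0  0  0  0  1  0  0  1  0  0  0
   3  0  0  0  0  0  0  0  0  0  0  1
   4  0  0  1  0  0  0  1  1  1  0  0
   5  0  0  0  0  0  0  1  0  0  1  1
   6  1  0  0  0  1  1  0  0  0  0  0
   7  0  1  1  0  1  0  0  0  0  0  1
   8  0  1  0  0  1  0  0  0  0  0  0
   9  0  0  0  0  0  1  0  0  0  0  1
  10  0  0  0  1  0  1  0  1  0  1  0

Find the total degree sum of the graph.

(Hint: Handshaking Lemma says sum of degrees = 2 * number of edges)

Count edges: 15 edges.
By Handshaking Lemma: sum of degrees = 2 * 15 = 30.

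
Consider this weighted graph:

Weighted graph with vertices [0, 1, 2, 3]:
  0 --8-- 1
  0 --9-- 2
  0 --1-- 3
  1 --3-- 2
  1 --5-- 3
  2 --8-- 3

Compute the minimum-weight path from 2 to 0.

Using Dijkstra's algorithm from vertex 2:
Shortest path: 2 -> 0
Total weight: 9 = 9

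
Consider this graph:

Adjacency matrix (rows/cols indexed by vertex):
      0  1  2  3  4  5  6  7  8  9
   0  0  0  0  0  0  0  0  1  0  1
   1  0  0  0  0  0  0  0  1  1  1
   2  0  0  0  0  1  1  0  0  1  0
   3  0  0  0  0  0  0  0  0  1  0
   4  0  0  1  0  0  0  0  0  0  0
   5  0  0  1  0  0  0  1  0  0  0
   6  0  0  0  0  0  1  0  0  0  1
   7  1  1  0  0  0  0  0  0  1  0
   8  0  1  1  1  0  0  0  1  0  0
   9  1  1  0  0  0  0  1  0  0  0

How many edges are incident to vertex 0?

Vertex 0 has neighbors [7, 9], so deg(0) = 2.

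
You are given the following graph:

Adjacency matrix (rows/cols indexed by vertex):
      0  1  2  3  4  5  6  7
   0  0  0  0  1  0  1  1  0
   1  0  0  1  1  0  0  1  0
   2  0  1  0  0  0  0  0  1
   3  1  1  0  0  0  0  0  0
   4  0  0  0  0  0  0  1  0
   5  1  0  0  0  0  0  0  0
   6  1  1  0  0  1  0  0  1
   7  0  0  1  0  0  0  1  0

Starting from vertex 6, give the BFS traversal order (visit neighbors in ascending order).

BFS from vertex 6 (neighbors processed in ascending order):
Visit order: 6, 0, 1, 4, 7, 3, 5, 2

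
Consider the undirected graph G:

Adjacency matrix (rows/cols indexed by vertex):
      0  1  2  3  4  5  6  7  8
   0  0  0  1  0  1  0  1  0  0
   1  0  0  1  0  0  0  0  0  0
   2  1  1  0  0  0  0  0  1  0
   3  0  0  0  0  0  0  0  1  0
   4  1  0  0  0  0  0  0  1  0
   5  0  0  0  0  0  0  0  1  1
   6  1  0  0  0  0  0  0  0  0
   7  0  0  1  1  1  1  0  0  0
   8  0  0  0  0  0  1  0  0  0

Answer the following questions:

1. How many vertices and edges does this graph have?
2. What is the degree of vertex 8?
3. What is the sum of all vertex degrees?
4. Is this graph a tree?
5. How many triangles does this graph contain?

Count: 9 vertices, 9 edges.
Vertex 8 has neighbors [5], degree = 1.
Handshaking lemma: 2 * 9 = 18.
A tree on 9 vertices has 8 edges. This graph has 9 edges (1 extra). Not a tree.
Number of triangles = 0.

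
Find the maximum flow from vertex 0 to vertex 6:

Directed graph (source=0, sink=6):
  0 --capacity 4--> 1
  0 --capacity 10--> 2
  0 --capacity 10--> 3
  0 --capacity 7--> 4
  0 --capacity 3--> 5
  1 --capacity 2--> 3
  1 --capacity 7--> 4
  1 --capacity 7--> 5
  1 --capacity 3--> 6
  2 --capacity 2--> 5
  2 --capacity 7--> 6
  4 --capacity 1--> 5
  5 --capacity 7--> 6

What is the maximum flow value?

Computing max flow:
  Flow on (0->1): 4/4
  Flow on (0->2): 9/10
  Flow on (0->4): 1/7
  Flow on (0->5): 3/3
  Flow on (1->5): 1/7
  Flow on (1->6): 3/3
  Flow on (2->5): 2/2
  Flow on (2->6): 7/7
  Flow on (4->5): 1/1
  Flow on (5->6): 7/7
Maximum flow = 17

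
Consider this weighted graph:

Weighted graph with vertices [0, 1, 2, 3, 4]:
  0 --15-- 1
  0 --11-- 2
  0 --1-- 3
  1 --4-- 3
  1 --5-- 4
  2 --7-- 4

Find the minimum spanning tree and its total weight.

Applying Kruskal's algorithm (sort edges by weight, add if no cycle):
  Add (0,3) w=1
  Add (1,3) w=4
  Add (1,4) w=5
  Add (2,4) w=7
  Skip (0,2) w=11 (creates cycle)
  Skip (0,1) w=15 (creates cycle)
MST weight = 17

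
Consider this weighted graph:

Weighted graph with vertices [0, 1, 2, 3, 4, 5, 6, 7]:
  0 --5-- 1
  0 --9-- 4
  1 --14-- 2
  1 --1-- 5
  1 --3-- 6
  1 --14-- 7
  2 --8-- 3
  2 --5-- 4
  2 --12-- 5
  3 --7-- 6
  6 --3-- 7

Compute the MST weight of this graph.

Applying Kruskal's algorithm (sort edges by weight, add if no cycle):
  Add (1,5) w=1
  Add (1,6) w=3
  Add (6,7) w=3
  Add (0,1) w=5
  Add (2,4) w=5
  Add (3,6) w=7
  Add (2,3) w=8
  Skip (0,4) w=9 (creates cycle)
  Skip (2,5) w=12 (creates cycle)
  Skip (1,2) w=14 (creates cycle)
  Skip (1,7) w=14 (creates cycle)
MST weight = 32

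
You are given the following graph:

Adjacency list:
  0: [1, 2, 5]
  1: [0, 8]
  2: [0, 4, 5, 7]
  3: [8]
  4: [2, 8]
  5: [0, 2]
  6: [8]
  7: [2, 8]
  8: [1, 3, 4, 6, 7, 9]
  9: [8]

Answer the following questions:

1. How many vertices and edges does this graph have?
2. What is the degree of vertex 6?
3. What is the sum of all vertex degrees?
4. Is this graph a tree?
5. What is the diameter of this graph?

Count: 10 vertices, 12 edges.
Vertex 6 has neighbors [8], degree = 1.
Handshaking lemma: 2 * 12 = 24.
A tree on 10 vertices has 9 edges. This graph has 12 edges (3 extra). Not a tree.
Diameter (longest shortest path) = 4.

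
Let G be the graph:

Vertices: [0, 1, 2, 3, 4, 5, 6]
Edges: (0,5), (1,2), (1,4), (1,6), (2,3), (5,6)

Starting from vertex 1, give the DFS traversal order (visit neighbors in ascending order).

DFS from vertex 1 (neighbors processed in ascending order):
Visit order: 1, 2, 3, 4, 6, 5, 0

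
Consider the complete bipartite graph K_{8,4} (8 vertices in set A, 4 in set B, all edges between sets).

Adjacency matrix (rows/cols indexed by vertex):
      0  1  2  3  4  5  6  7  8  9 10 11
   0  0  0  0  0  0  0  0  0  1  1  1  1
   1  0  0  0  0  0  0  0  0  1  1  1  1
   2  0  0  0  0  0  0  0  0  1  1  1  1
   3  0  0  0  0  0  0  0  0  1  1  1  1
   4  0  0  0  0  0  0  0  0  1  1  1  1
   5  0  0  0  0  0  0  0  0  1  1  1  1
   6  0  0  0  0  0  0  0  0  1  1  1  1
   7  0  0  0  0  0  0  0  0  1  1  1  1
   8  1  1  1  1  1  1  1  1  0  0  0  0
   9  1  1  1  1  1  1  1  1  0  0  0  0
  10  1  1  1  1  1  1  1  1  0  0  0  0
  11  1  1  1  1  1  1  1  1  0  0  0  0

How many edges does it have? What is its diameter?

K_{8,4} has 8 * 4 = 32 edges.
Any vertex reaches any opposite-side vertex in 1 step; same-side vertices reach in 2 steps via any opposite-side vertex.
Diameter = 2.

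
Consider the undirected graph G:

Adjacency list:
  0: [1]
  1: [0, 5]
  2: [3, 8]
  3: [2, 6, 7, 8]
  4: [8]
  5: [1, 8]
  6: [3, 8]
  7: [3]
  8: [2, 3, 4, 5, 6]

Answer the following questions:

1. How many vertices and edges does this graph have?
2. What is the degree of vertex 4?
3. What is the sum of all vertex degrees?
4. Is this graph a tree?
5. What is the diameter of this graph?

Count: 9 vertices, 10 edges.
Vertex 4 has neighbors [8], degree = 1.
Handshaking lemma: 2 * 10 = 20.
A tree on 9 vertices has 8 edges. This graph has 10 edges (2 extra). Not a tree.
Diameter (longest shortest path) = 5.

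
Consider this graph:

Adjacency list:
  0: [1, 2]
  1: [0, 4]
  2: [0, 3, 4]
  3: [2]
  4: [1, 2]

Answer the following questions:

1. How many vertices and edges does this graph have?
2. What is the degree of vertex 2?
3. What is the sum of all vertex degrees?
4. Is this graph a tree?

Count: 5 vertices, 5 edges.
Vertex 2 has neighbors [0, 3, 4], degree = 3.
Handshaking lemma: 2 * 5 = 10.
A tree on 5 vertices has 4 edges. This graph has 5 edges (1 extra). Not a tree.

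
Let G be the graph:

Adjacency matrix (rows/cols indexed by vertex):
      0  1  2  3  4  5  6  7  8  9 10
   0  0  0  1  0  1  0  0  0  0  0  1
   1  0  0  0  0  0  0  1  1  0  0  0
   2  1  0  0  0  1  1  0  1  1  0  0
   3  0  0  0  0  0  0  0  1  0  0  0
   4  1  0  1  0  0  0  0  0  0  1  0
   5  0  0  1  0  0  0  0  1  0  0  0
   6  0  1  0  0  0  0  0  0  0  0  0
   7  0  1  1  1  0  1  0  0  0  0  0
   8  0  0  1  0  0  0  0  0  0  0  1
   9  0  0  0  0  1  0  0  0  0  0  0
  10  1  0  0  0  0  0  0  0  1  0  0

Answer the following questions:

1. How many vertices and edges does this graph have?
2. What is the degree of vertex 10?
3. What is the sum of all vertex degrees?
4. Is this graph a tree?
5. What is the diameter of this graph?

Count: 11 vertices, 13 edges.
Vertex 10 has neighbors [0, 8], degree = 2.
Handshaking lemma: 2 * 13 = 26.
A tree on 11 vertices has 10 edges. This graph has 13 edges (3 extra). Not a tree.
Diameter (longest shortest path) = 5.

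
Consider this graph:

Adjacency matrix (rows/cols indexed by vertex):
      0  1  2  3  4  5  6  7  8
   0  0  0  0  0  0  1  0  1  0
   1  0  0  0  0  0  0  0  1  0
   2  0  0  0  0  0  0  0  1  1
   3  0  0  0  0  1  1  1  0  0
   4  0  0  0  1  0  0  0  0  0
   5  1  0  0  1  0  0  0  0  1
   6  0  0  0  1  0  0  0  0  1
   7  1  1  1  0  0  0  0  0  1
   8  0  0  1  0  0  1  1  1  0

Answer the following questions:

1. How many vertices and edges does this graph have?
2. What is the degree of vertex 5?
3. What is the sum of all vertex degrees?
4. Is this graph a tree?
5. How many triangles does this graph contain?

Count: 9 vertices, 11 edges.
Vertex 5 has neighbors [0, 3, 8], degree = 3.
Handshaking lemma: 2 * 11 = 22.
A tree on 9 vertices has 8 edges. This graph has 11 edges (3 extra). Not a tree.
Number of triangles = 1.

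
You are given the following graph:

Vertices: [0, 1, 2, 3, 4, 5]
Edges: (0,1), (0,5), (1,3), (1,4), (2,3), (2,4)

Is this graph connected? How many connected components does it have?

Checking connectivity: the graph has 1 connected component(s).
All vertices are reachable from each other. The graph IS connected.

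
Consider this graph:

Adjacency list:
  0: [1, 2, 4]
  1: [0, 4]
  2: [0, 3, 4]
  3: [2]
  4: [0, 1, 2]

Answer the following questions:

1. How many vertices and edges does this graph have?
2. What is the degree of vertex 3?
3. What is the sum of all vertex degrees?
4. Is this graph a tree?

Count: 5 vertices, 6 edges.
Vertex 3 has neighbors [2], degree = 1.
Handshaking lemma: 2 * 6 = 12.
A tree on 5 vertices has 4 edges. This graph has 6 edges (2 extra). Not a tree.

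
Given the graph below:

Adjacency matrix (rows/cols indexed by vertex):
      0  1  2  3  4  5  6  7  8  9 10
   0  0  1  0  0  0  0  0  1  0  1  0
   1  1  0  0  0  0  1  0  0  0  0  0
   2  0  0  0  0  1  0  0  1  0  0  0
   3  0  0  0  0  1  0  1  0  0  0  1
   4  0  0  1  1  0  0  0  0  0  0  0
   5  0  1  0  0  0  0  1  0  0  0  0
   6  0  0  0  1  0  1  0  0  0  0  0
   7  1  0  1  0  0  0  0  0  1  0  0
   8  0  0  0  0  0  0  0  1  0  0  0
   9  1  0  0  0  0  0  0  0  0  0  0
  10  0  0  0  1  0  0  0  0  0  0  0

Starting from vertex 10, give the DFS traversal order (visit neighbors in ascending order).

DFS from vertex 10 (neighbors processed in ascending order):
Visit order: 10, 3, 4, 2, 7, 0, 1, 5, 6, 9, 8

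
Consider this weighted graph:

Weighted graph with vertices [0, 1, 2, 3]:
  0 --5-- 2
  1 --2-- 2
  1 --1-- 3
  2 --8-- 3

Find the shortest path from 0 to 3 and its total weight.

Using Dijkstra's algorithm from vertex 0:
Shortest path: 0 -> 2 -> 1 -> 3
Total weight: 5 + 2 + 1 = 8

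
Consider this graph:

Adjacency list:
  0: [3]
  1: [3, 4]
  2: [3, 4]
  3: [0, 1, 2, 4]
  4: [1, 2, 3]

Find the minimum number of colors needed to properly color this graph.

The graph has a maximum clique of size 3 (lower bound on chromatic number).
A valid 3-coloring: {0: 1, 1: 2, 2: 2, 3: 0, 4: 1}.
Chromatic number = 3.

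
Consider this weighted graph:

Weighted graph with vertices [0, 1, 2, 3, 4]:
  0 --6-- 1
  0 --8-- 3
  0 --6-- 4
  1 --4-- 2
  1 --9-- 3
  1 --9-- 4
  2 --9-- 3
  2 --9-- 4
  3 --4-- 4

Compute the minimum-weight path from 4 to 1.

Using Dijkstra's algorithm from vertex 4:
Shortest path: 4 -> 1
Total weight: 9 = 9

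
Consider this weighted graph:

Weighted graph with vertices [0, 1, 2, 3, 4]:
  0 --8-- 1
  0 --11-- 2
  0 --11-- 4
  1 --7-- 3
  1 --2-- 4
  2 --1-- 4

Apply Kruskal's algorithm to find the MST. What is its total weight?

Applying Kruskal's algorithm (sort edges by weight, add if no cycle):
  Add (2,4) w=1
  Add (1,4) w=2
  Add (1,3) w=7
  Add (0,1) w=8
  Skip (0,4) w=11 (creates cycle)
  Skip (0,2) w=11 (creates cycle)
MST weight = 18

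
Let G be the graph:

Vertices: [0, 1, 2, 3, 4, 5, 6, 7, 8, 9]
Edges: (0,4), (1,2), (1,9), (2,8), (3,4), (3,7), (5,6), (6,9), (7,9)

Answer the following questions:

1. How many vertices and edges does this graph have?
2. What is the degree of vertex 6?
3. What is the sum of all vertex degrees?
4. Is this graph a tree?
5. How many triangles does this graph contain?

Count: 10 vertices, 9 edges.
Vertex 6 has neighbors [5, 9], degree = 2.
Handshaking lemma: 2 * 9 = 18.
A graph is a tree iff it is connected and has exactly n-1 edges. This graph is connected (all 10 vertices in one component) and has 10-1 = 9 edges. It is a tree.
Number of triangles = 0.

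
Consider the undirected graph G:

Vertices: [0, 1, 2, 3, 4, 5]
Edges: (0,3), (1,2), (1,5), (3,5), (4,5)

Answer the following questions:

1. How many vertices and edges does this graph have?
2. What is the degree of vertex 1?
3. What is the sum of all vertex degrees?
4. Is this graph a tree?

Count: 6 vertices, 5 edges.
Vertex 1 has neighbors [2, 5], degree = 2.
Handshaking lemma: 2 * 5 = 10.
A graph is a tree iff it is connected and has exactly n-1 edges. This graph is connected (all 6 vertices in one component) and has 6-1 = 5 edges. It is a tree.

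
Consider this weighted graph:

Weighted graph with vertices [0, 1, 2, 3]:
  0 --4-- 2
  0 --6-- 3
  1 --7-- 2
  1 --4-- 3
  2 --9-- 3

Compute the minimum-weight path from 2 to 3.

Using Dijkstra's algorithm from vertex 2:
Shortest path: 2 -> 3
Total weight: 9 = 9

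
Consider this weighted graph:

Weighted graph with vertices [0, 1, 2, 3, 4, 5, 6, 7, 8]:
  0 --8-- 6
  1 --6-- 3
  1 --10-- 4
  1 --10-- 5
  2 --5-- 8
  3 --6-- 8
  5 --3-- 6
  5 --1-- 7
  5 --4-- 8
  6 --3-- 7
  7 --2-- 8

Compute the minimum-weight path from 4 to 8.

Using Dijkstra's algorithm from vertex 4:
Shortest path: 4 -> 1 -> 3 -> 8
Total weight: 10 + 6 + 6 = 22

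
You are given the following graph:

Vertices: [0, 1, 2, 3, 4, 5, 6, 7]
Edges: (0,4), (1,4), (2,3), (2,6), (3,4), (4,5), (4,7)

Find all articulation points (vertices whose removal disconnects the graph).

An articulation point is a vertex whose removal disconnects the graph.
Articulation points: [2, 3, 4]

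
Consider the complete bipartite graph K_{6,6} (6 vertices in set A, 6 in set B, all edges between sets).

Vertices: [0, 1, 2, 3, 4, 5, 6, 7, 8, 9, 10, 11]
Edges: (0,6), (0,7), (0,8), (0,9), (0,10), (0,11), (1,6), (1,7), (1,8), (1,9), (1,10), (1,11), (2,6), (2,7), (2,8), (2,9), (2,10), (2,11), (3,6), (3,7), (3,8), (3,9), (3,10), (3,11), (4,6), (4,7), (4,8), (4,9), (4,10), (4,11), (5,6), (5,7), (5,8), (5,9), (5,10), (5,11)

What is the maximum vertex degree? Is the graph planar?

Set-A vertices have degree 6; set-B vertices have degree 6. Maximum degree = max(6,6) = 6.
K_{6,6} contains K_{3,3} as a subgraph (since both sides have >= 3 vertices); by Kuratowski's theorem it is not planar.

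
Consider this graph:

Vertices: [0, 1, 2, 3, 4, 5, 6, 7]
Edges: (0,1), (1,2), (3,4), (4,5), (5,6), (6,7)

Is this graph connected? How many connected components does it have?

Checking connectivity: the graph has 2 connected component(s).
Components: [[0, 1, 2], [3, 4, 5, 6, 7]]. The graph is NOT connected.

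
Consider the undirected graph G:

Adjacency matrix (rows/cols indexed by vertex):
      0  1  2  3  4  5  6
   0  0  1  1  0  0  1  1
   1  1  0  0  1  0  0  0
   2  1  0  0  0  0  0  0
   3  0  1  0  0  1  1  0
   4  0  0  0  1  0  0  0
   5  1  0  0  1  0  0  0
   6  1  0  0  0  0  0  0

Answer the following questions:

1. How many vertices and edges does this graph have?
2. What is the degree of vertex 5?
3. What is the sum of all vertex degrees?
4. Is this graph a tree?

Count: 7 vertices, 7 edges.
Vertex 5 has neighbors [0, 3], degree = 2.
Handshaking lemma: 2 * 7 = 14.
A tree on 7 vertices has 6 edges. This graph has 7 edges (1 extra). Not a tree.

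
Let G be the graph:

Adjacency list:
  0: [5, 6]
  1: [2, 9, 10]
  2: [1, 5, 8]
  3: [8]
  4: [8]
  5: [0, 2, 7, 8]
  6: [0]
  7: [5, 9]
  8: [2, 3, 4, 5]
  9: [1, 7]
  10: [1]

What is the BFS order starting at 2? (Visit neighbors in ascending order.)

BFS from vertex 2 (neighbors processed in ascending order):
Visit order: 2, 1, 5, 8, 9, 10, 0, 7, 3, 4, 6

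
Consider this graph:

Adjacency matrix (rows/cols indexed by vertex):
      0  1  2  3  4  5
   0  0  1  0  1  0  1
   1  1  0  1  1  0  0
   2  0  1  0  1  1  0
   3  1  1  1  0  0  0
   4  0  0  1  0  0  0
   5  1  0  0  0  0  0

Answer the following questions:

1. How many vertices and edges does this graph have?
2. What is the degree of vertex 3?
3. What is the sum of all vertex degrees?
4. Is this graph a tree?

Count: 6 vertices, 7 edges.
Vertex 3 has neighbors [0, 1, 2], degree = 3.
Handshaking lemma: 2 * 7 = 14.
A tree on 6 vertices has 5 edges. This graph has 7 edges (2 extra). Not a tree.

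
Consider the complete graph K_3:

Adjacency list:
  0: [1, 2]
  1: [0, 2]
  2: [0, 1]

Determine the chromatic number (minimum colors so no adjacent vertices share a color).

In K_3, every vertex is adjacent to every other vertex.
Each vertex needs a unique color.
Chromatic number = 3.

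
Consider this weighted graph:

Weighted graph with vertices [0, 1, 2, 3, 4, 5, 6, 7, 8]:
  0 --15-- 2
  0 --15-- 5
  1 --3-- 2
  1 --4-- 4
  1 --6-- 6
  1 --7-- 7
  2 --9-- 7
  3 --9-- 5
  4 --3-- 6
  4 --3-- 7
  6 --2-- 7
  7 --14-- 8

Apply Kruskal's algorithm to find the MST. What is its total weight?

Applying Kruskal's algorithm (sort edges by weight, add if no cycle):
  Add (6,7) w=2
  Add (1,2) w=3
  Add (4,7) w=3
  Skip (4,6) w=3 (creates cycle)
  Add (1,4) w=4
  Skip (1,6) w=6 (creates cycle)
  Skip (1,7) w=7 (creates cycle)
  Skip (2,7) w=9 (creates cycle)
  Add (3,5) w=9
  Add (7,8) w=14
  Add (0,2) w=15
  Add (0,5) w=15
MST weight = 65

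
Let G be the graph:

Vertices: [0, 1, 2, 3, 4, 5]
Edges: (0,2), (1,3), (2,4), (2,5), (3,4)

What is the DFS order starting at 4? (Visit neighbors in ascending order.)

DFS from vertex 4 (neighbors processed in ascending order):
Visit order: 4, 2, 0, 5, 3, 1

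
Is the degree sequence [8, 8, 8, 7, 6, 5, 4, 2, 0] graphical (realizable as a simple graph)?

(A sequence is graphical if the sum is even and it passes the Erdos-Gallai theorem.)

Sum of degrees = 48. Sum is even but fails Erdos-Gallai. The sequence is NOT graphical.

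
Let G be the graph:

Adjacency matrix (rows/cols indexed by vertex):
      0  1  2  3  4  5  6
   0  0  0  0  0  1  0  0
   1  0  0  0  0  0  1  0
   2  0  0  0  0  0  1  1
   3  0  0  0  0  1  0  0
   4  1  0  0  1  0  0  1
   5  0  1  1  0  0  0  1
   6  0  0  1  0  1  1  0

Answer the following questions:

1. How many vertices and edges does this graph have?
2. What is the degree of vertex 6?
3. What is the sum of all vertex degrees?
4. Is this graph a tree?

Count: 7 vertices, 7 edges.
Vertex 6 has neighbors [2, 4, 5], degree = 3.
Handshaking lemma: 2 * 7 = 14.
A tree on 7 vertices has 6 edges. This graph has 7 edges (1 extra). Not a tree.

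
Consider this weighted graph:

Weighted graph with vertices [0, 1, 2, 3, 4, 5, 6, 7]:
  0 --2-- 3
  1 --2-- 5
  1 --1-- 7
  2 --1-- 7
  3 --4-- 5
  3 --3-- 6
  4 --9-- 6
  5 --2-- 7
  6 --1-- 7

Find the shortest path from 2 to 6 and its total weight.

Using Dijkstra's algorithm from vertex 2:
Shortest path: 2 -> 7 -> 6
Total weight: 1 + 1 = 2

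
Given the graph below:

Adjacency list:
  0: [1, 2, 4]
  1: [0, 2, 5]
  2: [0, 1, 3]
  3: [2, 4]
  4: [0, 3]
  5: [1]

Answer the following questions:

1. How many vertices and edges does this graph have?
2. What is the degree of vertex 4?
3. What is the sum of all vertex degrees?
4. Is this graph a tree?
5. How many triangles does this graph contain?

Count: 6 vertices, 7 edges.
Vertex 4 has neighbors [0, 3], degree = 2.
Handshaking lemma: 2 * 7 = 14.
A tree on 6 vertices has 5 edges. This graph has 7 edges (2 extra). Not a tree.
Number of triangles = 1.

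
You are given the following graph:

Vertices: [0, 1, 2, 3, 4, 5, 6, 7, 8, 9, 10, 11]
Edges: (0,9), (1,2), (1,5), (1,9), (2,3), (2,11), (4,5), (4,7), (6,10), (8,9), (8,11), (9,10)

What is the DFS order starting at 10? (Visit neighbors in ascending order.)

DFS from vertex 10 (neighbors processed in ascending order):
Visit order: 10, 6, 9, 0, 1, 2, 3, 11, 8, 5, 4, 7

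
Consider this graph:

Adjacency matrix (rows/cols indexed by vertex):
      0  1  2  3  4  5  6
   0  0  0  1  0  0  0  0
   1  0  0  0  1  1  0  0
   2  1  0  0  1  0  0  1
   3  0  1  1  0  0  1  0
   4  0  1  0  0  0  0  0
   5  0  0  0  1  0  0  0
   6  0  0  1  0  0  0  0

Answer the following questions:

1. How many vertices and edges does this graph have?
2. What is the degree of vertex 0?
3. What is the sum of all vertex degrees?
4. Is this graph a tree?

Count: 7 vertices, 6 edges.
Vertex 0 has neighbors [2], degree = 1.
Handshaking lemma: 2 * 6 = 12.
A graph is a tree iff it is connected and has exactly n-1 edges. This graph is connected (all 7 vertices in one component) and has 7-1 = 6 edges. It is a tree.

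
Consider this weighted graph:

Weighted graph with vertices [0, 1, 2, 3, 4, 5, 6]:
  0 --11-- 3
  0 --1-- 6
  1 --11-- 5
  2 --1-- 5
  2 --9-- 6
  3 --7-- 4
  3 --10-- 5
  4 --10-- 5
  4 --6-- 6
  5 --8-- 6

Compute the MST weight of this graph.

Applying Kruskal's algorithm (sort edges by weight, add if no cycle):
  Add (0,6) w=1
  Add (2,5) w=1
  Add (4,6) w=6
  Add (3,4) w=7
  Add (5,6) w=8
  Skip (2,6) w=9 (creates cycle)
  Skip (3,5) w=10 (creates cycle)
  Skip (4,5) w=10 (creates cycle)
  Skip (0,3) w=11 (creates cycle)
  Add (1,5) w=11
MST weight = 34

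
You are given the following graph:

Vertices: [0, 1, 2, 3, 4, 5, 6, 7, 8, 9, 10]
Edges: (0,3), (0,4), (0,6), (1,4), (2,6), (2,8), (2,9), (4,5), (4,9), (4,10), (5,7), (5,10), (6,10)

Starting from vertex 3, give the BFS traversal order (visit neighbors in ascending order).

BFS from vertex 3 (neighbors processed in ascending order):
Visit order: 3, 0, 4, 6, 1, 5, 9, 10, 2, 7, 8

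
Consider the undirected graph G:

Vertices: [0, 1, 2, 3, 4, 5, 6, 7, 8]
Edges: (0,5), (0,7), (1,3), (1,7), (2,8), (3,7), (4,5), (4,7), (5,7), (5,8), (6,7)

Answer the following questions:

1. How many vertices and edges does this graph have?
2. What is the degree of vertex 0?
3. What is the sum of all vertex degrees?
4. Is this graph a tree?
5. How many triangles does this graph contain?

Count: 9 vertices, 11 edges.
Vertex 0 has neighbors [5, 7], degree = 2.
Handshaking lemma: 2 * 11 = 22.
A tree on 9 vertices has 8 edges. This graph has 11 edges (3 extra). Not a tree.
Number of triangles = 3.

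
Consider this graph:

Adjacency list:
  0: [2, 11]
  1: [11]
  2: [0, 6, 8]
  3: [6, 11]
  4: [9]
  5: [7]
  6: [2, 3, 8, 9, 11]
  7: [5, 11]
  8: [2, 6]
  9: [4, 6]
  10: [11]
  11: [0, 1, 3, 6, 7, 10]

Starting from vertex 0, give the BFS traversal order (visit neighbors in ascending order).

BFS from vertex 0 (neighbors processed in ascending order):
Visit order: 0, 2, 11, 6, 8, 1, 3, 7, 10, 9, 5, 4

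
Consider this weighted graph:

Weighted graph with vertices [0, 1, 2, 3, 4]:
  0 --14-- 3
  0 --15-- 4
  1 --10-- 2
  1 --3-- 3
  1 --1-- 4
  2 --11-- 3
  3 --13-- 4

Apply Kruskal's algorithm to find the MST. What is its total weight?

Applying Kruskal's algorithm (sort edges by weight, add if no cycle):
  Add (1,4) w=1
  Add (1,3) w=3
  Add (1,2) w=10
  Skip (2,3) w=11 (creates cycle)
  Skip (3,4) w=13 (creates cycle)
  Add (0,3) w=14
  Skip (0,4) w=15 (creates cycle)
MST weight = 28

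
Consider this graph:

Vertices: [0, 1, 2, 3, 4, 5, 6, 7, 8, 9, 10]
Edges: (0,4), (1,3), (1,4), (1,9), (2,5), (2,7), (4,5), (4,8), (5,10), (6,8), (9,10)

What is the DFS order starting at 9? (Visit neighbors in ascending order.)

DFS from vertex 9 (neighbors processed in ascending order):
Visit order: 9, 1, 3, 4, 0, 5, 2, 7, 10, 8, 6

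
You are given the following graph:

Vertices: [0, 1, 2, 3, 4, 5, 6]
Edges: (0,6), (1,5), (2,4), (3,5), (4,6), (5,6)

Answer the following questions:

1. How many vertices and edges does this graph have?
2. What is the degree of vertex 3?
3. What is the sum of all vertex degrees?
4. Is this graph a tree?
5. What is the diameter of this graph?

Count: 7 vertices, 6 edges.
Vertex 3 has neighbors [5], degree = 1.
Handshaking lemma: 2 * 6 = 12.
A graph is a tree iff it is connected and has exactly n-1 edges. This graph is connected (all 7 vertices in one component) and has 7-1 = 6 edges. It is a tree.
Diameter (longest shortest path) = 4.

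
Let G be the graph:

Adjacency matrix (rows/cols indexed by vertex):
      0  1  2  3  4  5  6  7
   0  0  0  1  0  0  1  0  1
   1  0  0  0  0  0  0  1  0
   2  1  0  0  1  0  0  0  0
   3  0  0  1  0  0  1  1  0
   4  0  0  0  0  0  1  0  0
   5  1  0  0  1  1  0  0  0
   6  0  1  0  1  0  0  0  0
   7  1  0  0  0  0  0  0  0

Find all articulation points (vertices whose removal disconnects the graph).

An articulation point is a vertex whose removal disconnects the graph.
Articulation points: [0, 3, 5, 6]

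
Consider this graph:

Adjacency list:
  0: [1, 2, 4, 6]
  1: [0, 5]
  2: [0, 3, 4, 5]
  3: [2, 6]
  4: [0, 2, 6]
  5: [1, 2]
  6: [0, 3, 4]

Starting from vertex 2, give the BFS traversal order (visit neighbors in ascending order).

BFS from vertex 2 (neighbors processed in ascending order):
Visit order: 2, 0, 3, 4, 5, 1, 6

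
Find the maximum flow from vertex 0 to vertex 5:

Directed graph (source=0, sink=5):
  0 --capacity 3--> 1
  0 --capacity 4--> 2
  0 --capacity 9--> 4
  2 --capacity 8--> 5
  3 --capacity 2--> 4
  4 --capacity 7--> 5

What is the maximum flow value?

Computing max flow:
  Flow on (0->2): 4/4
  Flow on (0->4): 7/9
  Flow on (2->5): 4/8
  Flow on (4->5): 7/7
Maximum flow = 11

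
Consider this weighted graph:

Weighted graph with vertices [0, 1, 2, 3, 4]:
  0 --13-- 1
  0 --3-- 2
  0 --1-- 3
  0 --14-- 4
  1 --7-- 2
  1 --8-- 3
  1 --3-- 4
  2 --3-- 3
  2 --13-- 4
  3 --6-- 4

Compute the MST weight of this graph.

Applying Kruskal's algorithm (sort edges by weight, add if no cycle):
  Add (0,3) w=1
  Add (0,2) w=3
  Add (1,4) w=3
  Skip (2,3) w=3 (creates cycle)
  Add (3,4) w=6
  Skip (1,2) w=7 (creates cycle)
  Skip (1,3) w=8 (creates cycle)
  Skip (0,1) w=13 (creates cycle)
  Skip (2,4) w=13 (creates cycle)
  Skip (0,4) w=14 (creates cycle)
MST weight = 13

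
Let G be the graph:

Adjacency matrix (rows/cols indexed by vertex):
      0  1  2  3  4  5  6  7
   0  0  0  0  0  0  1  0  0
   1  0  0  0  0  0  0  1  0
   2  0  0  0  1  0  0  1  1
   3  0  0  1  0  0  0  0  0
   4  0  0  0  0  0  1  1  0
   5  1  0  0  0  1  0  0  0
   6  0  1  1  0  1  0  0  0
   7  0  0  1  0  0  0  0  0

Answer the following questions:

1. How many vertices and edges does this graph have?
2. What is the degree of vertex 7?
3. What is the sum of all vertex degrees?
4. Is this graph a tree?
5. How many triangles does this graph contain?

Count: 8 vertices, 7 edges.
Vertex 7 has neighbors [2], degree = 1.
Handshaking lemma: 2 * 7 = 14.
A graph is a tree iff it is connected and has exactly n-1 edges. This graph is connected (all 8 vertices in one component) and has 8-1 = 7 edges. It is a tree.
Number of triangles = 0.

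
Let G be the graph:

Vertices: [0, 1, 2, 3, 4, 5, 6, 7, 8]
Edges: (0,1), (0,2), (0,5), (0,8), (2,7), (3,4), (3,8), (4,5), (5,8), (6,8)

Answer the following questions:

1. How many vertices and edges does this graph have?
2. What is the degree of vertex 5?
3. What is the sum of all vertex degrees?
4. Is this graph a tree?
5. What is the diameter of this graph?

Count: 9 vertices, 10 edges.
Vertex 5 has neighbors [0, 4, 8], degree = 3.
Handshaking lemma: 2 * 10 = 20.
A tree on 9 vertices has 8 edges. This graph has 10 edges (2 extra). Not a tree.
Diameter (longest shortest path) = 4.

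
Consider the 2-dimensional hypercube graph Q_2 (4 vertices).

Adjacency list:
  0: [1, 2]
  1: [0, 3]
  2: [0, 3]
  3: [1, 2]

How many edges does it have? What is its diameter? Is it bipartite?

The 2-dimensional hypercube Q_2 has 4 vertices and each vertex has degree 2.
Total edges = 4 * 2 / 2 = 4.
Diameter = 2 (max Hamming distance between binary labels).
Hypercubes are bipartite (partition by parity of binary representation).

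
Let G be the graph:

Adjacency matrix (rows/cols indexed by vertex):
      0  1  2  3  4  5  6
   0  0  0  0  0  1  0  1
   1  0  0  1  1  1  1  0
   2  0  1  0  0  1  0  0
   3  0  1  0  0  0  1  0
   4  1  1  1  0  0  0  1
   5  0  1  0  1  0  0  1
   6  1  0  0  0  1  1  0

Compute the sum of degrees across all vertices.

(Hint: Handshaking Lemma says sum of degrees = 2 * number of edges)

Count edges: 10 edges.
By Handshaking Lemma: sum of degrees = 2 * 10 = 20.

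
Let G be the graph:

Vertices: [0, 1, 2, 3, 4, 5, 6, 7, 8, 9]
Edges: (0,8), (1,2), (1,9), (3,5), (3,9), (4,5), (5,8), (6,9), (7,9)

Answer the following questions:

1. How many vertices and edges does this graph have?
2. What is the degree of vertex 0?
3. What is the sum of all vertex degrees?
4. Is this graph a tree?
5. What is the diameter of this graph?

Count: 10 vertices, 9 edges.
Vertex 0 has neighbors [8], degree = 1.
Handshaking lemma: 2 * 9 = 18.
A graph is a tree iff it is connected and has exactly n-1 edges. This graph is connected (all 10 vertices in one component) and has 10-1 = 9 edges. It is a tree.
Diameter (longest shortest path) = 6.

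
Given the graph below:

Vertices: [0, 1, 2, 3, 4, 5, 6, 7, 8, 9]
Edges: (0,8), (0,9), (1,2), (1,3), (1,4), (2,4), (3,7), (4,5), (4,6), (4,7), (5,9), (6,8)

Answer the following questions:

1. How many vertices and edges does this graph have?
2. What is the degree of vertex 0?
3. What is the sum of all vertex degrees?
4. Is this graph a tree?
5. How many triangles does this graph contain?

Count: 10 vertices, 12 edges.
Vertex 0 has neighbors [8, 9], degree = 2.
Handshaking lemma: 2 * 12 = 24.
A tree on 10 vertices has 9 edges. This graph has 12 edges (3 extra). Not a tree.
Number of triangles = 1.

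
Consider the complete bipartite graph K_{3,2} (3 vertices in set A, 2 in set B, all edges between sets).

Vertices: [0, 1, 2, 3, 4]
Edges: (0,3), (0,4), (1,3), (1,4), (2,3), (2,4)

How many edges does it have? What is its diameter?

K_{3,2} has 3 * 2 = 6 edges.
Any vertex reaches any opposite-side vertex in 1 step; same-side vertices reach in 2 steps via any opposite-side vertex.
Diameter = 2.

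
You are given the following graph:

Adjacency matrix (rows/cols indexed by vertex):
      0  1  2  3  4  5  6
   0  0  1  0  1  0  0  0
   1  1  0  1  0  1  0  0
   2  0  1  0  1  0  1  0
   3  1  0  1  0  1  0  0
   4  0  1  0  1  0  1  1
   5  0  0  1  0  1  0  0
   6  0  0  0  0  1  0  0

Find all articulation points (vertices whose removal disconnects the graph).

An articulation point is a vertex whose removal disconnects the graph.
Articulation points: [4]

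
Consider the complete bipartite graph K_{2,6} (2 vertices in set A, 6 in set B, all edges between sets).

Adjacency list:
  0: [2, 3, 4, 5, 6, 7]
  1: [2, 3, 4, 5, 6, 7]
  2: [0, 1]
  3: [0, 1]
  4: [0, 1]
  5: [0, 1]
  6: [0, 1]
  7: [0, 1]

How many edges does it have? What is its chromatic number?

K_{2,6} has 2 * 6 = 12 edges.
Bipartite graphs have chromatic number 2 (color each partition differently).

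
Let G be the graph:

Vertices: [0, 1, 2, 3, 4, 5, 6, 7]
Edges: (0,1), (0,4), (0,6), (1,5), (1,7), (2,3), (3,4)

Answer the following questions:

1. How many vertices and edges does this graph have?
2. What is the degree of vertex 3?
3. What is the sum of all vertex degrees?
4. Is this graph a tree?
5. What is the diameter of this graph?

Count: 8 vertices, 7 edges.
Vertex 3 has neighbors [2, 4], degree = 2.
Handshaking lemma: 2 * 7 = 14.
A graph is a tree iff it is connected and has exactly n-1 edges. This graph is connected (all 8 vertices in one component) and has 8-1 = 7 edges. It is a tree.
Diameter (longest shortest path) = 5.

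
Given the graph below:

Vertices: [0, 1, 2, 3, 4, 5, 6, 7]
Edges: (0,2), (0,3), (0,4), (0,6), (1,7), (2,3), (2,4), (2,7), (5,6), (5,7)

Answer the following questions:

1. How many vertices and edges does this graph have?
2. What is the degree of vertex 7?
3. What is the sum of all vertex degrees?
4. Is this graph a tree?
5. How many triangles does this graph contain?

Count: 8 vertices, 10 edges.
Vertex 7 has neighbors [1, 2, 5], degree = 3.
Handshaking lemma: 2 * 10 = 20.
A tree on 8 vertices has 7 edges. This graph has 10 edges (3 extra). Not a tree.
Number of triangles = 2.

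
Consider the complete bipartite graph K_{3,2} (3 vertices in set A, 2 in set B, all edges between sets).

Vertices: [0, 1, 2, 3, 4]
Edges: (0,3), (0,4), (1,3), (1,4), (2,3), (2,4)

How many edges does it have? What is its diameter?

K_{3,2} has 3 * 2 = 6 edges.
Any vertex reaches any opposite-side vertex in 1 step; same-side vertices reach in 2 steps via any opposite-side vertex.
Diameter = 2.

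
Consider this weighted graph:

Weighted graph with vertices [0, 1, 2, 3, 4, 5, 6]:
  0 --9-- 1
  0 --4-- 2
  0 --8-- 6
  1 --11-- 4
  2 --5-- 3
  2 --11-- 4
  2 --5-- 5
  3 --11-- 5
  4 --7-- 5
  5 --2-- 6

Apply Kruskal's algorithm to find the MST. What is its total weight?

Applying Kruskal's algorithm (sort edges by weight, add if no cycle):
  Add (5,6) w=2
  Add (0,2) w=4
  Add (2,5) w=5
  Add (2,3) w=5
  Add (4,5) w=7
  Skip (0,6) w=8 (creates cycle)
  Add (0,1) w=9
  Skip (1,4) w=11 (creates cycle)
  Skip (2,4) w=11 (creates cycle)
  Skip (3,5) w=11 (creates cycle)
MST weight = 32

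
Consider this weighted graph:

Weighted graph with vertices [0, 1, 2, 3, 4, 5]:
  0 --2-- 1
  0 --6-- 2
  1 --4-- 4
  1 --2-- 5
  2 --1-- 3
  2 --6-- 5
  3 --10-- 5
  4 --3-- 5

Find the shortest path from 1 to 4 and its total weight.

Using Dijkstra's algorithm from vertex 1:
Shortest path: 1 -> 4
Total weight: 4 = 4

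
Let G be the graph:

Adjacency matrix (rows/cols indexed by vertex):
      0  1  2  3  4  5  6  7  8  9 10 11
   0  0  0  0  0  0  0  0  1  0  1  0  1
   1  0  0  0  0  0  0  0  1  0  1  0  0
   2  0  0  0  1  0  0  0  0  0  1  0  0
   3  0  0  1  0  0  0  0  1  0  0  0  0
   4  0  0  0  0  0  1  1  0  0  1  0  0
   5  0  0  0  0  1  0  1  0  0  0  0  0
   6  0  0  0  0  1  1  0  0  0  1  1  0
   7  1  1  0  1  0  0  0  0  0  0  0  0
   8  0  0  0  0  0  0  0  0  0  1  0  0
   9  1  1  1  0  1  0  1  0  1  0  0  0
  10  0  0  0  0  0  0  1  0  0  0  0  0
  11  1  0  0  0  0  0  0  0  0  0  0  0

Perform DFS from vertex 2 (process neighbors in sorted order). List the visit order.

DFS from vertex 2 (neighbors processed in ascending order):
Visit order: 2, 3, 7, 0, 9, 1, 4, 5, 6, 10, 8, 11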